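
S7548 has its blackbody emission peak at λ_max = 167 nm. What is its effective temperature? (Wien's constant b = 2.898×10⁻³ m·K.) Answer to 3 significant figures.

1.74×10^4 K

T = b/λ_max = 2.898×10⁻³ / (167×10⁻⁹) = 1.735×10^4 K.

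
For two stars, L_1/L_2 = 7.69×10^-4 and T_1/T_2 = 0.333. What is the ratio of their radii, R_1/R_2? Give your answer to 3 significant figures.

0.250

L ∝ R²T⁴ gives R ∝ √L / T², so
R_1/R_2 = √(7.69×10^-4) / (0.333)² = 0.02773 / 0.1109 = 0.2501.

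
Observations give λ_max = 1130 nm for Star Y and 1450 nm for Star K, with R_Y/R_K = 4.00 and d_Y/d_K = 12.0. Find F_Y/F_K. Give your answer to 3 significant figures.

0.301

Wien's law: T_Y/T_K = λ_K/λ_Y = 1450/1130 = 1.283.
L_Y/L_K = (R_Y/R_K)²(T_Y/T_K)⁴ = (4.00)²(1.283)⁴ = 43.38.
F_Y/F_K = (L_Y/L_K)/(d_Y/d_K)² = 43.38/(12.0)² = 0.3012.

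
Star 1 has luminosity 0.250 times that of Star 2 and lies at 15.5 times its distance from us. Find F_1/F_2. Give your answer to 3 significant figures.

F = L/(4πd²), so F_1/F_2 = (L_1/L_2) / (d_1/d_2)²
= 0.250 / (15.5)² = 0.250 / 240.2 = 0.001041.

0.00104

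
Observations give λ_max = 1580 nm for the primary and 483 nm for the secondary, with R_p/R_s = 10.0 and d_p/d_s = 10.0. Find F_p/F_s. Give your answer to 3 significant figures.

0.00873

Wien's law: T_p/T_s = λ_s/λ_p = 483/1580 = 0.3057.
L_p/L_s = (R_p/R_s)²(T_p/T_s)⁴ = (10.0)²(0.3057)⁴ = 0.8733.
F_p/F_s = (L_p/L_s)/(d_p/d_s)² = 0.8733/(10.0)² = 0.008733.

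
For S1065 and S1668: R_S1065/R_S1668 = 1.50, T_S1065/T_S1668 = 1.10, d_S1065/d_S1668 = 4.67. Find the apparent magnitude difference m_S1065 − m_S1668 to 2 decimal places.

2.05

L_S1065/L_S1668 = (1.50)²(1.10)⁴ = 3.294.
F_S1065/F_S1668 = (L_S1065/L_S1668)/(d_S1065/d_S1668)² = 3.294/21.81 = 0.1510.
m_S1065 − m_S1668 = −2.5 log₁₀(0.1510) = 2.05.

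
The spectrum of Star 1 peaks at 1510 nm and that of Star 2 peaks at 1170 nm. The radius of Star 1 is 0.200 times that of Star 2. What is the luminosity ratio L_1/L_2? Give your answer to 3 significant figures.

Wien's law gives T ∝ 1/λ_max, so T_1/T_2 = λ_2/λ_1 = 1170/1510 = 0.7748.
Then L ∝ R²T⁴ gives L_1/L_2 = (0.200)² × (0.7748)⁴ = 0.04000 × 0.3604 = 0.01442.

0.0144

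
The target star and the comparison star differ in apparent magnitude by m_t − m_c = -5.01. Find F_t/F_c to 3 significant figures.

F_t/F_c = 10^(−(m_t − m_c)/2.5) = 10^(5.01/2.5) = 10^2.004 = 100.9.

101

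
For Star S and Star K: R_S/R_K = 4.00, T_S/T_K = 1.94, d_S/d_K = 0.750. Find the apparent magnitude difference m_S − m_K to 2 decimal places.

L_S/L_K = (4.00)²(1.94)⁴ = 226.6.
F_S/F_K = (L_S/L_K)/(d_S/d_K)² = 226.6/0.5625 = 402.9.
m_S − m_K = −2.5 log₁₀(402.9) = -6.51.

-6.51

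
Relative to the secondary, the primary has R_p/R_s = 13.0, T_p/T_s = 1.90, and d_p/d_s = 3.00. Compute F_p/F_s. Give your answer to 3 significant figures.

L_p/L_s = (R_p/R_s)²(T_p/T_s)⁴ = (13.0)² × (1.90)⁴ = 2202.
F_p/F_s = (L_p/L_s)/(d_p/d_s)² = 2202 / (3.00)² = 244.7.

245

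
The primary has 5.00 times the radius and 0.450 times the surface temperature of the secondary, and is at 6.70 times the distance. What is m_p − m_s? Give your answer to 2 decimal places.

L_p/L_s = (5.00)²(0.450)⁴ = 1.025.
F_p/F_s = (L_p/L_s)/(d_p/d_s)² = 1.025/44.89 = 0.02284.
m_p − m_s = −2.5 log₁₀(0.02284) = 4.10.

4.10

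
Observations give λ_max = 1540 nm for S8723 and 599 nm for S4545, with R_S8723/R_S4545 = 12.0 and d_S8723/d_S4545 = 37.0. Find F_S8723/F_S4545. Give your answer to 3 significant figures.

Wien's law: T_S8723/T_S4545 = λ_S4545/λ_S8723 = 599/1540 = 0.3890.
L_S8723/L_S4545 = (R_S8723/R_S4545)²(T_S8723/T_S4545)⁴ = (12.0)²(0.3890)⁴ = 3.296.
F_S8723/F_S4545 = (L_S8723/L_S4545)/(d_S8723/d_S4545)² = 3.296/(37.0)² = 0.002408.

0.00241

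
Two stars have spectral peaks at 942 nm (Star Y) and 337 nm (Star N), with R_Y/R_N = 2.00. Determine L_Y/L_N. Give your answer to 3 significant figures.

Wien's law gives T ∝ 1/λ_max, so T_Y/T_N = λ_N/λ_Y = 337/942 = 0.3577.
Then L ∝ R²T⁴ gives L_Y/L_N = (2.00)² × (0.3577)⁴ = 4.000 × 0.01638 = 0.06552.

0.0655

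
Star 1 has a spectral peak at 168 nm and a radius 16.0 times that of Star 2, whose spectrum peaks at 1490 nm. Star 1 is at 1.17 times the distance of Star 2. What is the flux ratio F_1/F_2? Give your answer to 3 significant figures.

1.16×10^6

Wien's law: T_1/T_2 = λ_2/λ_1 = 1490/168 = 8.869.
L_1/L_2 = (R_1/R_2)²(T_1/T_2)⁴ = (16.0)²(8.869)⁴ = 1.584×10^6.
F_1/F_2 = (L_1/L_2)/(d_1/d_2)² = 1.584×10^6/(1.17)² = 1.157×10^6.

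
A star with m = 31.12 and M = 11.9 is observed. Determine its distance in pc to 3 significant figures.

m − M = 5 log₁₀(d/10 pc)
31.12 − (11.9) = 19.22 = 5 log₁₀(d/10)
d = 10 × 10^(19.22/5) = 10 × 10^3.844 = 6.982×10^4 pc.

6.98×10^4 pc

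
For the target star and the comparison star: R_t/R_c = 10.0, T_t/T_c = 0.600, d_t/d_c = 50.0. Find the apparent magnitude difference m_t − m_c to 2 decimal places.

L_t/L_c = (10.0)²(0.600)⁴ = 12.96.
F_t/F_c = (L_t/L_c)/(d_t/d_c)² = 12.96/2500 = 0.005184.
m_t − m_c = −2.5 log₁₀(0.005184) = 5.71.

5.71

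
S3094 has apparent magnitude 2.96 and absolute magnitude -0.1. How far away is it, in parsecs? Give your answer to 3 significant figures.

40.9 pc

m − M = 5 log₁₀(d/10 pc)
2.96 − (-0.1) = 3.06 = 5 log₁₀(d/10)
d = 10 × 10^(3.06/5) = 10 × 10^0.612 = 40.93 pc.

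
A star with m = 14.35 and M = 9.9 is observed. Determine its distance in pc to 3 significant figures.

77.6 pc

m − M = 5 log₁₀(d/10 pc)
14.35 − (9.9) = 4.45 = 5 log₁₀(d/10)
d = 10 × 10^(4.45/5) = 10 × 10^0.890 = 77.62 pc.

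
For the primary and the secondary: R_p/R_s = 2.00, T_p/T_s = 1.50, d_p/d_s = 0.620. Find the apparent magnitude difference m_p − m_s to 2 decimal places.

-4.30

L_p/L_s = (2.00)²(1.50)⁴ = 20.25.
F_p/F_s = (L_p/L_s)/(d_p/d_s)² = 20.25/0.3844 = 52.68.
m_p − m_s = −2.5 log₁₀(52.68) = -4.30.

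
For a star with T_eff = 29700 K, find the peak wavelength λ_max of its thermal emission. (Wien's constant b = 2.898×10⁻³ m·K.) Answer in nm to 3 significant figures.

97.6 nm

λ_max = b/T = 2.898×10⁻³ / 29700 = 9.76×10^-8 m = 97.58 nm.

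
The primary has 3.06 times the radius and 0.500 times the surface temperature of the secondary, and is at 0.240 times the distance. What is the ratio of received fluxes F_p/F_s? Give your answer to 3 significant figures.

10.2

L_p/L_s = (R_p/R_s)²(T_p/T_s)⁴ = (3.06)² × (0.500)⁴ = 0.5852.
F_p/F_s = (L_p/L_s)/(d_p/d_s)² = 0.5852 / (0.240)² = 10.16.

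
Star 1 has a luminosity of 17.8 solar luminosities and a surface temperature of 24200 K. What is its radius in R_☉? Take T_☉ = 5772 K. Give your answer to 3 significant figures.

0.240 R_☉

R/R_☉ = √(L/L_☉) / (T/T_☉)² = √(17.8) / (4.193)²
       = 4.219 / 17.58 = 0.2400.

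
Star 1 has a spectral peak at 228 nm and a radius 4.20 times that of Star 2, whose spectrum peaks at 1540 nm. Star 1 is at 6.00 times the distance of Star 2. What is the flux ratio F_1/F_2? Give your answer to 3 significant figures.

1.02×10^3

Wien's law: T_1/T_2 = λ_2/λ_1 = 1540/228 = 6.754.
L_1/L_2 = (R_1/R_2)²(T_1/T_2)⁴ = (4.20)²(6.754)⁴ = 3.671×10^4.
F_1/F_2 = (L_1/L_2)/(d_1/d_2)² = 3.671×10^4/(6.00)² = 1020.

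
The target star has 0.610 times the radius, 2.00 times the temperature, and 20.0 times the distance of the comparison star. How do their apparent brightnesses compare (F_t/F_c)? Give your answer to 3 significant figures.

L_t/L_c = (R_t/R_c)²(T_t/T_c)⁴ = (0.610)² × (2.00)⁴ = 5.954.
F_t/F_c = (L_t/L_c)/(d_t/d_c)² = 5.954 / (20.0)² = 0.01488.

0.0149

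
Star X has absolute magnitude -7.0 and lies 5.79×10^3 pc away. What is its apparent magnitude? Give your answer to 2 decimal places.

6.81

m = M + 5 log₁₀(d/10 pc) = -7.0 + 5 log₁₀(5.79×10^3/10)
  = -7.0 + 5 × 2.763 = -7.0 + 13.81 = 6.81.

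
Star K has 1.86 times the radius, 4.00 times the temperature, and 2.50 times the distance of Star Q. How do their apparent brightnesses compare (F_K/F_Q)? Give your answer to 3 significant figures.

L_K/L_Q = (R_K/R_Q)²(T_K/T_Q)⁴ = (1.86)² × (4.00)⁴ = 885.7.
F_K/F_Q = (L_K/L_Q)/(d_K/d_Q)² = 885.7 / (2.50)² = 141.7.

142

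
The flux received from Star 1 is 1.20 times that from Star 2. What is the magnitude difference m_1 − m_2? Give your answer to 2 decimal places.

-0.20

m_1 − m_2 = −2.5 log₁₀(F_1/F_2) = −2.5 log₁₀(1.20) = −2.5 × (0.079) = -0.198.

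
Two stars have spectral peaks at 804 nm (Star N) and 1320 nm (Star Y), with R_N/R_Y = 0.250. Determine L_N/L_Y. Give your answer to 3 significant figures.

Wien's law gives T ∝ 1/λ_max, so T_N/T_Y = λ_Y/λ_N = 1320/804 = 1.642.
Then L ∝ R²T⁴ gives L_N/L_Y = (0.250)² × (1.642)⁴ = 0.06250 × 7.266 = 0.4541.

0.454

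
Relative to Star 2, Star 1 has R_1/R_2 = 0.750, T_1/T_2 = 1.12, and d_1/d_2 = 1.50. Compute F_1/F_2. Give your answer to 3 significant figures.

0.393

L_1/L_2 = (R_1/R_2)²(T_1/T_2)⁴ = (0.750)² × (1.12)⁴ = 0.8851.
F_1/F_2 = (L_1/L_2)/(d_1/d_2)² = 0.8851 / (1.50)² = 0.3934.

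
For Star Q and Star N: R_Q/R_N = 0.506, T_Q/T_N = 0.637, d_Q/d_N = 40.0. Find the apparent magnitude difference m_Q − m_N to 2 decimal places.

11.45

L_Q/L_N = (0.506)²(0.637)⁴ = 0.04216.
F_Q/F_N = (L_Q/L_N)/(d_Q/d_N)² = 0.04216/1600 = 2.635×10^-5.
m_Q − m_N = −2.5 log₁₀(2.635×10^-5) = 11.45.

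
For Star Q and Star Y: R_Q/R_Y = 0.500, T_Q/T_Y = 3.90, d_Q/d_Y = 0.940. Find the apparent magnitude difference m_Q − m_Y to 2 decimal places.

L_Q/L_Y = (0.500)²(3.90)⁴ = 57.84.
F_Q/F_Y = (L_Q/L_Y)/(d_Q/d_Y)² = 57.84/0.8836 = 65.45.
m_Q − m_Y = −2.5 log₁₀(65.45) = -4.54.

-4.54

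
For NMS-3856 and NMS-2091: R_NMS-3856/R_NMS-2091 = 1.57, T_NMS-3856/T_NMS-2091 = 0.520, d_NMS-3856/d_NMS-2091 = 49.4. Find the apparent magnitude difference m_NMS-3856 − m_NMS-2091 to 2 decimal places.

L_NMS-3856/L_NMS-2091 = (1.57)²(0.520)⁴ = 0.1802.
F_NMS-3856/F_NMS-2091 = (L_NMS-3856/L_NMS-2091)/(d_NMS-3856/d_NMS-2091)² = 0.1802/2440 = 7.385×10^-5.
m_NMS-3856 − m_NMS-2091 = −2.5 log₁₀(7.385×10^-5) = 10.33.

10.33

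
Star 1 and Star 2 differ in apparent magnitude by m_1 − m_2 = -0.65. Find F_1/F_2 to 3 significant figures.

F_1/F_2 = 10^(−(m_1 − m_2)/2.5) = 10^(0.65/2.5) = 10^0.260 = 1.820.

1.82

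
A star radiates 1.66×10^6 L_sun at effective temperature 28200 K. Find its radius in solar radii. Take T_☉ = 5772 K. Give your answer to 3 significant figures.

54.0 solar radii

R/R_☉ = √(L/L_☉) / (T/T_☉)² = √(1.66×10^6) / (4.886)²
       = 1288 / 23.87 = 53.98.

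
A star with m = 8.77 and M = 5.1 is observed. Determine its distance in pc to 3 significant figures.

m − M = 5 log₁₀(d/10 pc)
8.77 − (5.1) = 3.67 = 5 log₁₀(d/10)
d = 10 × 10^(3.67/5) = 10 × 10^0.734 = 54.20 pc.

54.2 pc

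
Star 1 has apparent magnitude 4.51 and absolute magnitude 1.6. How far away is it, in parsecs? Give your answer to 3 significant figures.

38.2 pc

m − M = 5 log₁₀(d/10 pc)
4.51 − (1.6) = 2.91 = 5 log₁₀(d/10)
d = 10 × 10^(2.91/5) = 10 × 10^0.582 = 38.19 pc.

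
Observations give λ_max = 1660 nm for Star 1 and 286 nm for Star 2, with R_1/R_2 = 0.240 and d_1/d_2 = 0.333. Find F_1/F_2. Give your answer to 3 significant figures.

Wien's law: T_1/T_2 = λ_2/λ_1 = 286/1660 = 0.1723.
L_1/L_2 = (R_1/R_2)²(T_1/T_2)⁴ = (0.240)²(0.1723)⁴ = 5.075×10^-5.
F_1/F_2 = (L_1/L_2)/(d_1/d_2)² = 5.075×10^-5/(0.333)² = 4.577×10^-4.

4.58×10^-4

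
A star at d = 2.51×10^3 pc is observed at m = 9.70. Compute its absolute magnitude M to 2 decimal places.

-2.30

M = m − 5 log₁₀(d/10 pc) = 9.70 − 5 log₁₀(2.51×10^3/10)
  = 9.70 − 5 × 2.400 = 9.70 − 12.00 = -2.30.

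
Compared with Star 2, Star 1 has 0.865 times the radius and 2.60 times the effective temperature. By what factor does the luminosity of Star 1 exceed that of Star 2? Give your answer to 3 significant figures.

From the Stefan–Boltzmann law, L ∝ R²T⁴, so
L_1/L_2 = (R_1/R_2)² (T_1/T_2)⁴ = (0.865)² × (2.60)⁴ = 0.7482 × 45.70 = 34.19.

34.2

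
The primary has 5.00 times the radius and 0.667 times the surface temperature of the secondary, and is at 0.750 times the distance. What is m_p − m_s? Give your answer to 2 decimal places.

L_p/L_s = (5.00)²(0.667)⁴ = 4.948.
F_p/F_s = (L_p/L_s)/(d_p/d_s)² = 4.948/0.5625 = 8.797.
m_p − m_s = −2.5 log₁₀(8.797) = -2.36.

-2.36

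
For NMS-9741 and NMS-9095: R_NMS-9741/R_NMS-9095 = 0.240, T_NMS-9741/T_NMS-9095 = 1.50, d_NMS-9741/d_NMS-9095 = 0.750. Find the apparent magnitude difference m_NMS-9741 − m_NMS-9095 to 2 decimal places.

0.71

L_NMS-9741/L_NMS-9095 = (0.240)²(1.50)⁴ = 0.2916.
F_NMS-9741/F_NMS-9095 = (L_NMS-9741/L_NMS-9095)/(d_NMS-9741/d_NMS-9095)² = 0.2916/0.5625 = 0.5184.
m_NMS-9741 − m_NMS-9095 = −2.5 log₁₀(0.5184) = 0.71.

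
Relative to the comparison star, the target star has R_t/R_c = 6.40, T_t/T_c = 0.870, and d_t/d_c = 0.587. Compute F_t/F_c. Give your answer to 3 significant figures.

68.1

L_t/L_c = (R_t/R_c)²(T_t/T_c)⁴ = (6.40)² × (0.870)⁴ = 23.47.
F_t/F_c = (L_t/L_c)/(d_t/d_c)² = 23.47 / (0.587)² = 68.10.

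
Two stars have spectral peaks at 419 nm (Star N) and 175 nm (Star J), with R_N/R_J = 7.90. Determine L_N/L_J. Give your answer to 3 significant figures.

1.90

Wien's law gives T ∝ 1/λ_max, so T_N/T_J = λ_J/λ_N = 175/419 = 0.4177.
Then L ∝ R²T⁴ gives L_N/L_J = (7.90)² × (0.4177)⁴ = 62.41 × 0.03043 = 1.899.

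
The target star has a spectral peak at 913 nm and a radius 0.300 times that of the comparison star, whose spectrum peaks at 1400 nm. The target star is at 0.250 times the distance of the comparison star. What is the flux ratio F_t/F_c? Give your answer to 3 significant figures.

7.96

Wien's law: T_t/T_c = λ_c/λ_t = 1400/913 = 1.533.
L_t/L_c = (R_t/R_c)²(T_t/T_c)⁴ = (0.300)²(1.533)⁴ = 0.4976.
F_t/F_c = (L_t/L_c)/(d_t/d_c)² = 0.4976/(0.250)² = 7.961.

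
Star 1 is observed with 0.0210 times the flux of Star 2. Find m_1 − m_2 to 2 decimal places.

m_1 − m_2 = −2.5 log₁₀(F_1/F_2) = −2.5 log₁₀(0.0210) = −2.5 × (-1.678) = 4.194.

4.19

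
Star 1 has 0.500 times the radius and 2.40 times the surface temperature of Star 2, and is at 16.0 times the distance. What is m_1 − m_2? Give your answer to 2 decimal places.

3.72

L_1/L_2 = (0.500)²(2.40)⁴ = 8.294.
F_1/F_2 = (L_1/L_2)/(d_1/d_2)² = 8.294/256.0 = 0.03240.
m_1 − m_2 = −2.5 log₁₀(0.03240) = 3.72.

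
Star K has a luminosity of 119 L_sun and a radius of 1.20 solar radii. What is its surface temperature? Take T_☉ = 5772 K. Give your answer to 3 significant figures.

T/T_☉ = (L/L_☉)^(1/4) / (R/R_☉)^(1/2)
T = 5772 × (119)^(1/4) / √(1.20) = 5772 × 3.303 / 1.095 = 1.740×10^4 K.

1.74×10^4 K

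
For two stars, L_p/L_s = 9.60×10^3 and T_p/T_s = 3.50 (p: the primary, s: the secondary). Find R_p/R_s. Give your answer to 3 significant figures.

8.00

L ∝ R²T⁴ gives R ∝ √L / T², so
R_p/R_s = √(9.60×10^3) / (3.50)² = 97.98 / 12.25 = 7.998.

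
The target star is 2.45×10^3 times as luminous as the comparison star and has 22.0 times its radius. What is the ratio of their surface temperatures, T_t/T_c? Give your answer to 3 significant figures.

1.50

L ∝ R²T⁴ gives T ∝ (L/R²)^(1/4), so
T_t/T_c = (2.45×10^3 / 22.0²)^(1/4) = (5.062)^(1/4) = 1.500.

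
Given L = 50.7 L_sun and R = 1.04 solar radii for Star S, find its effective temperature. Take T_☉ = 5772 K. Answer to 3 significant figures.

T/T_☉ = (L/L_☉)^(1/4) / (R/R_☉)^(1/2)
T = 5772 × (50.7)^(1/4) / √(1.04) = 5772 × 2.668 / 1.020 = 1.510×10^4 K.

1.51×10^4 K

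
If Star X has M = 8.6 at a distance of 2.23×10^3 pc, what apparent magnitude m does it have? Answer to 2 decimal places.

m = M + 5 log₁₀(d/10 pc) = 8.6 + 5 log₁₀(2.23×10^3/10)
  = 8.6 + 5 × 2.348 = 8.6 + 11.74 = 20.34.

20.34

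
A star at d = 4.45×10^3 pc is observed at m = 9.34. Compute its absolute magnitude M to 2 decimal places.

M = m − 5 log₁₀(d/10 pc) = 9.34 − 5 log₁₀(4.45×10^3/10)
  = 9.34 − 5 × 2.648 = 9.34 − 13.24 = -3.90.

-3.90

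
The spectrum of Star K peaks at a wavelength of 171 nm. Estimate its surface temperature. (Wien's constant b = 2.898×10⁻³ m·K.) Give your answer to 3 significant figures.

1.69×10^4 K

T = b/λ_max = 2.898×10⁻³ / (171×10⁻⁹) = 1.695×10^4 K.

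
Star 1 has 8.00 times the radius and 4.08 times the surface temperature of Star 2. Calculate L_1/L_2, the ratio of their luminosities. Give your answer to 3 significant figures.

From the Stefan–Boltzmann law, L ∝ R²T⁴, so
L_1/L_2 = (R_1/R_2)² (T_1/T_2)⁴ = (8.00)² × (4.08)⁴ = 64.00 × 277.1 = 1.773×10^4.

1.77×10^4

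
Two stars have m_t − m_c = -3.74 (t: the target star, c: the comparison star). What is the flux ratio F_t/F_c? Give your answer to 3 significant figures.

31.3

F_t/F_c = 10^(−(m_t − m_c)/2.5) = 10^(3.74/2.5) = 10^1.496 = 31.33.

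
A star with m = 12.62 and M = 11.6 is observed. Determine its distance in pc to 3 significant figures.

m − M = 5 log₁₀(d/10 pc)
12.62 − (11.6) = 1.02 = 5 log₁₀(d/10)
d = 10 × 10^(1.02/5) = 10 × 10^0.204 = 16.00 pc.

16.0 pc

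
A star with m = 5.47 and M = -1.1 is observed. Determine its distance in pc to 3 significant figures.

206 pc

m − M = 5 log₁₀(d/10 pc)
5.47 − (-1.1) = 6.57 = 5 log₁₀(d/10)
d = 10 × 10^(6.57/5) = 10 × 10^1.314 = 206.1 pc.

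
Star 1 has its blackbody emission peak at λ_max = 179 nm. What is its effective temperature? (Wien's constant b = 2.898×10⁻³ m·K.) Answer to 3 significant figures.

T = b/λ_max = 2.898×10⁻³ / (179×10⁻⁹) = 1.619×10^4 K.

1.62×10^4 K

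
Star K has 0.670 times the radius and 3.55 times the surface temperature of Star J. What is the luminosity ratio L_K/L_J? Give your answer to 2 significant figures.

71

From the Stefan–Boltzmann law, L ∝ R²T⁴, so
L_K/L_J = (R_K/R_J)² (T_K/T_J)⁴ = (0.670)² × (3.55)⁴ = 0.4489 × 158.8 = 71.30.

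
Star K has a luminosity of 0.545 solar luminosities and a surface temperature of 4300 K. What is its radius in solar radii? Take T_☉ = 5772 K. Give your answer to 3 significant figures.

1.33 solar radii

R/R_☉ = √(L/L_☉) / (T/T_☉)² = √(0.545) / (0.7450)²
       = 0.7382 / 0.5550 = 1.330.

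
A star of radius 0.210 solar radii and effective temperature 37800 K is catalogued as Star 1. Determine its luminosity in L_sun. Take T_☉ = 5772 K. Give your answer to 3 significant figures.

L/L_☉ = (R/R_☉)² (T/T_☉)⁴ = (0.210)² × (37800/5772)⁴
       = 0.04410 × (6.549)⁴ = 0.04410 × 1839 = 81.11.

81.1 L_sun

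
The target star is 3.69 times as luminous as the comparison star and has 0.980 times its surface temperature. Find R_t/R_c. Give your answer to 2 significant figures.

L ∝ R²T⁴ gives R ∝ √L / T², so
R_t/R_c = √(3.69) / (0.980)² = 1.921 / 0.9604 = 2.000.

2.0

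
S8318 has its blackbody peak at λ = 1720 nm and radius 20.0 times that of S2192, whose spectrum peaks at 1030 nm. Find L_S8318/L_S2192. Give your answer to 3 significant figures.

Wien's law gives T ∝ 1/λ_max, so T_S8318/T_S2192 = λ_S2192/λ_S8318 = 1030/1720 = 0.5988.
Then L ∝ R²T⁴ gives L_S8318/L_S2192 = (20.0)² × (0.5988)⁴ = 400.0 × 0.1286 = 51.44.

51.4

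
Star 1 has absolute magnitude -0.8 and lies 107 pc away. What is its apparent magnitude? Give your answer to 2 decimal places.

4.35

m = M + 5 log₁₀(d/10 pc) = -0.8 + 5 log₁₀(107/10)
  = -0.8 + 5 × 1.029 = -0.8 + 5.15 = 4.35.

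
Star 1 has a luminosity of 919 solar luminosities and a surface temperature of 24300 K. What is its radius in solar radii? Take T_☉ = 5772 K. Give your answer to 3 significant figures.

R/R_☉ = √(L/L_☉) / (T/T_☉)² = √(919) / (4.210)²
       = 30.32 / 17.72 = 1.710.

1.71 solar radii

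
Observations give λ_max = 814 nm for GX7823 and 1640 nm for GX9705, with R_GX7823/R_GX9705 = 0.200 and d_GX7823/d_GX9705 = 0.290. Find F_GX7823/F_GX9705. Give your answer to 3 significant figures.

Wien's law: T_GX7823/T_GX9705 = λ_GX9705/λ_GX7823 = 1640/814 = 2.015.
L_GX7823/L_GX9705 = (R_GX7823/R_GX9705)²(T_GX7823/T_GX9705)⁴ = (0.200)²(2.015)⁴ = 0.6591.
F_GX7823/F_GX9705 = (L_GX7823/L_GX9705)/(d_GX7823/d_GX9705)² = 0.6591/(0.290)² = 7.837.

7.84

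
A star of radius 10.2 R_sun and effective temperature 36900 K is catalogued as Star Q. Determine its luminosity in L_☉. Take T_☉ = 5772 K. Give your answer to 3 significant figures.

L/L_☉ = (R/R_☉)² (T/T_☉)⁴ = (10.2)² × (36900/5772)⁴
       = 104.0 × (6.393)⁴ = 104.0 × 1670 = 1.738×10^5.

1.74×10^5 L_☉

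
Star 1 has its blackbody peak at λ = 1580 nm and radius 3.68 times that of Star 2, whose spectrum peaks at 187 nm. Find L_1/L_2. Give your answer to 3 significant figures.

0.00266

Wien's law gives T ∝ 1/λ_max, so T_1/T_2 = λ_2/λ_1 = 187/1580 = 0.1184.
Then L ∝ R²T⁴ gives L_1/L_2 = (3.68)² × (0.1184)⁴ = 13.54 × 1.962×10^-4 = 0.002657.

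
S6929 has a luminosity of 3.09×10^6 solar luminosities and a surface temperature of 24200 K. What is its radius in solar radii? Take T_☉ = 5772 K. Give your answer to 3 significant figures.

100 solar radii

R/R_☉ = √(L/L_☉) / (T/T_☉)² = √(3.09×10^6) / (4.193)²
       = 1758 / 17.58 = 100.0.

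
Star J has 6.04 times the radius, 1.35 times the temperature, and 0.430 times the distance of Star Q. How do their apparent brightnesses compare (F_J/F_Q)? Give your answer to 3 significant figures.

655

L_J/L_Q = (R_J/R_Q)²(T_J/T_Q)⁴ = (6.04)² × (1.35)⁴ = 121.2.
F_J/F_Q = (L_J/L_Q)/(d_J/d_Q)² = 121.2 / (0.430)² = 655.3.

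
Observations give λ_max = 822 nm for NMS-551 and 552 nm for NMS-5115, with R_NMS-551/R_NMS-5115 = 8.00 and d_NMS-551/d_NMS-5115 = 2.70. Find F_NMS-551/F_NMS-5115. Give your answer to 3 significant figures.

Wien's law: T_NMS-551/T_NMS-5115 = λ_NMS-5115/λ_NMS-551 = 552/822 = 0.6715.
L_NMS-551/L_NMS-5115 = (R_NMS-551/R_NMS-5115)²(T_NMS-551/T_NMS-5115)⁴ = (8.00)²(0.6715)⁴ = 13.02.
F_NMS-551/F_NMS-5115 = (L_NMS-551/L_NMS-5115)/(d_NMS-551/d_NMS-5115)² = 13.02/(2.70)² = 1.785.

1.79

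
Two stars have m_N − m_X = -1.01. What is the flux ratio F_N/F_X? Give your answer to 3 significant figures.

F_N/F_X = 10^(−(m_N − m_X)/2.5) = 10^(1.01/2.5) = 10^0.404 = 2.535.

2.54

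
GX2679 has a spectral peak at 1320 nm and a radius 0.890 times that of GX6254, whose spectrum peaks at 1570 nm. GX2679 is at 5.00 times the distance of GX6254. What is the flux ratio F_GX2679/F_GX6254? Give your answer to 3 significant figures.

0.0634

Wien's law: T_GX2679/T_GX6254 = λ_GX6254/λ_GX2679 = 1570/1320 = 1.189.
L_GX2679/L_GX6254 = (R_GX2679/R_GX6254)²(T_GX2679/T_GX6254)⁴ = (0.890)²(1.189)⁴ = 1.585.
F_GX2679/F_GX6254 = (L_GX2679/L_GX6254)/(d_GX2679/d_GX6254)² = 1.585/(5.00)² = 0.06341.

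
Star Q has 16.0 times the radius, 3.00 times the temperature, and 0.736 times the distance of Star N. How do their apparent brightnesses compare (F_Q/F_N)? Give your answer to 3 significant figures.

3.83×10^4

L_Q/L_N = (R_Q/R_N)²(T_Q/T_N)⁴ = (16.0)² × (3.00)⁴ = 2.074×10^4.
F_Q/F_N = (L_Q/L_N)/(d_Q/d_N)² = 2.074×10^4 / (0.736)² = 3.828×10^4.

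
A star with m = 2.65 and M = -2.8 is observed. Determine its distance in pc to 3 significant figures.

m − M = 5 log₁₀(d/10 pc)
2.65 − (-2.8) = 5.45 = 5 log₁₀(d/10)
d = 10 × 10^(5.45/5) = 10 × 10^1.090 = 123.0 pc.

123 pc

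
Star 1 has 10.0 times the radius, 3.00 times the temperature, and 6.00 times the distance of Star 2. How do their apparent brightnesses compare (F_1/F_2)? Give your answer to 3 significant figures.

L_1/L_2 = (R_1/R_2)²(T_1/T_2)⁴ = (10.0)² × (3.00)⁴ = 8100.
F_1/F_2 = (L_1/L_2)/(d_1/d_2)² = 8100 / (6.00)² = 225.0.

225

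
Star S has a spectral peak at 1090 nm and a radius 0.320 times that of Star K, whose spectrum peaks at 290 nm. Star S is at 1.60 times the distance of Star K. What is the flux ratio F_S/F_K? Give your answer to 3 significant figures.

2.00×10^-4

Wien's law: T_S/T_K = λ_K/λ_S = 290/1090 = 0.2661.
L_S/L_K = (R_S/R_K)²(T_S/T_K)⁴ = (0.320)²(0.2661)⁴ = 5.131×10^-4.
F_S/F_K = (L_S/L_K)/(d_S/d_K)² = 5.131×10^-4/(1.60)² = 2.004×10^-4.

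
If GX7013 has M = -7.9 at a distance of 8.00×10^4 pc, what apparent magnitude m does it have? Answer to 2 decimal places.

11.62

m = M + 5 log₁₀(d/10 pc) = -7.9 + 5 log₁₀(8.00×10^4/10)
  = -7.9 + 5 × 3.903 = -7.9 + 19.52 = 11.62.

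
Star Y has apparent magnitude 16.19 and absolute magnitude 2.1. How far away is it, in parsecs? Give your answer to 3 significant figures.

m − M = 5 log₁₀(d/10 pc)
16.19 − (2.1) = 14.09 = 5 log₁₀(d/10)
d = 10 × 10^(14.09/5) = 10 × 10^2.818 = 6577 pc.

6.58×10^3 pc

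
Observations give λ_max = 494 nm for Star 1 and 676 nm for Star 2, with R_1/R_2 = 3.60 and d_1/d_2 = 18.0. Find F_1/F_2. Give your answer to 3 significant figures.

Wien's law: T_1/T_2 = λ_2/λ_1 = 676/494 = 1.368.
L_1/L_2 = (R_1/R_2)²(T_1/T_2)⁴ = (3.60)²(1.368)⁴ = 45.44.
F_1/F_2 = (L_1/L_2)/(d_1/d_2)² = 45.44/(18.0)² = 0.1403.

0.140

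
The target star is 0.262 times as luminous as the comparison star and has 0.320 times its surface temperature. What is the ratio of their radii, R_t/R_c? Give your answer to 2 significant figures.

5.0

L ∝ R²T⁴ gives R ∝ √L / T², so
R_t/R_c = √(0.262) / (0.320)² = 0.5119 / 0.1024 = 4.999.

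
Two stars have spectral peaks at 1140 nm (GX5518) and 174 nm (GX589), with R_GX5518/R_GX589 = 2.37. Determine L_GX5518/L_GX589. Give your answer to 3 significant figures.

0.00305

Wien's law gives T ∝ 1/λ_max, so T_GX5518/T_GX589 = λ_GX589/λ_GX5518 = 174/1140 = 0.1526.
Then L ∝ R²T⁴ gives L_GX5518/L_GX589 = (2.37)² × (0.1526)⁴ = 5.617 × 5.427×10^-4 = 0.003048.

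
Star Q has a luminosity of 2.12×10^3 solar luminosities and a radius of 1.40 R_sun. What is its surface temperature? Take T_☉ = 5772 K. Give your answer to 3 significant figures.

3.31×10^4 K

T/T_☉ = (L/L_☉)^(1/4) / (R/R_☉)^(1/2)
T = 5772 × (2.12×10^3)^(1/4) / √(1.40) = 5772 × 6.786 / 1.183 = 3.310×10^4 K.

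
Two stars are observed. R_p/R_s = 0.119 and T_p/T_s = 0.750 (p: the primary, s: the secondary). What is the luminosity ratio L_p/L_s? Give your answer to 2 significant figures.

0.0045

From the Stefan–Boltzmann law, L ∝ R²T⁴, so
L_p/L_s = (R_p/R_s)² (T_p/T_s)⁴ = (0.119)² × (0.750)⁴ = 0.01416 × 0.3164 = 0.004481.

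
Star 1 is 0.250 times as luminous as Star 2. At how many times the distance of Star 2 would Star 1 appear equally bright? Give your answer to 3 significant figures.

Equal flux requires L_1/d_1² = L_2/d_2², so d_1/d_2 = √(L_1/L_2)
= √(0.250) = 0.5000.

0.500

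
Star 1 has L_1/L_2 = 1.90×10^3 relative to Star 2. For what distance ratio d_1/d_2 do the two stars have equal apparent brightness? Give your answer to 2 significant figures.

44

Equal flux requires L_1/d_1² = L_2/d_2², so d_1/d_2 = √(L_1/L_2)
= √(1.90×10^3) = 43.59.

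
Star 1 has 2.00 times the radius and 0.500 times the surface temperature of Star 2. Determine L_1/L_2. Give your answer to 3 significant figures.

0.250

From the Stefan–Boltzmann law, L ∝ R²T⁴, so
L_1/L_2 = (R_1/R_2)² (T_1/T_2)⁴ = (2.00)² × (0.500)⁴ = 4.000 × 0.06250 = 0.2500.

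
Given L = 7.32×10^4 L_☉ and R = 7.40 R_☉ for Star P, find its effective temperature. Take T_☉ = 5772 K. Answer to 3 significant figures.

T/T_☉ = (L/L_☉)^(1/4) / (R/R_☉)^(1/2)
T = 5772 × (7.32×10^4)^(1/4) / √(7.40) = 5772 × 16.45 / 2.720 = 3.490×10^4 K.

3.49×10^4 K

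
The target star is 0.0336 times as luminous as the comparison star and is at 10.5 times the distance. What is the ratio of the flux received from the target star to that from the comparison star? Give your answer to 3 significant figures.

F = L/(4πd²), so F_t/F_c = (L_t/L_c) / (d_t/d_c)²
= 0.0336 / (10.5)² = 0.0336 / 110.2 = 3.048×10^-4.

3.05×10^-4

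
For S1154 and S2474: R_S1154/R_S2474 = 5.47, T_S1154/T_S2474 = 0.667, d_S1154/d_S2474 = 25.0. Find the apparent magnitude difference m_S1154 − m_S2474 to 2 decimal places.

L_S1154/L_S2474 = (5.47)²(0.667)⁴ = 5.922.
F_S1154/F_S2474 = (L_S1154/L_S2474)/(d_S1154/d_S2474)² = 5.922/625.0 = 0.009475.
m_S1154 − m_S2474 = −2.5 log₁₀(0.009475) = 5.06.

5.06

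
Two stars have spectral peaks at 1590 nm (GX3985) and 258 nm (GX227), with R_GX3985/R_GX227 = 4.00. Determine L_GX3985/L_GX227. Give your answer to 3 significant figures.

0.0111

Wien's law gives T ∝ 1/λ_max, so T_GX3985/T_GX227 = λ_GX227/λ_GX3985 = 258/1590 = 0.1623.
Then L ∝ R²T⁴ gives L_GX3985/L_GX227 = (4.00)² × (0.1623)⁴ = 16.00 × 6.933×10^-4 = 0.01109.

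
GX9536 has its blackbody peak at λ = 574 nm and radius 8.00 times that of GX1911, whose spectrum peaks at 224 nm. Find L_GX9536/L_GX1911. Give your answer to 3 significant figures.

1.48

Wien's law gives T ∝ 1/λ_max, so T_GX9536/T_GX1911 = λ_GX1911/λ_GX9536 = 224/574 = 0.3902.
Then L ∝ R²T⁴ gives L_GX9536/L_GX1911 = (8.00)² × (0.3902)⁴ = 64.00 × 0.02319 = 1.484.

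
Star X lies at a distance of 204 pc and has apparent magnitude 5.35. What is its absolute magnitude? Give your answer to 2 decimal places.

-1.20

M = m − 5 log₁₀(d/10 pc) = 5.35 − 5 log₁₀(204/10)
  = 5.35 − 5 × 1.310 = 5.35 − 6.55 = -1.20.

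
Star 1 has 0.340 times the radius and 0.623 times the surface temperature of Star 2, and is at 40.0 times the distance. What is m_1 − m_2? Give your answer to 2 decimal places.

12.41

L_1/L_2 = (0.340)²(0.623)⁴ = 0.01741.
F_1/F_2 = (L_1/L_2)/(d_1/d_2)² = 0.01741/1600 = 1.088×10^-5.
m_1 − m_2 = −2.5 log₁₀(1.088×10^-5) = 12.41.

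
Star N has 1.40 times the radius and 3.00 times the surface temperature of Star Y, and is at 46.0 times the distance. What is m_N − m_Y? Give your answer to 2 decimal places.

2.81

L_N/L_Y = (1.40)²(3.00)⁴ = 158.8.
F_N/F_Y = (L_N/L_Y)/(d_N/d_Y)² = 158.8/2116 = 0.07503.
m_N − m_Y = −2.5 log₁₀(0.07503) = 2.81.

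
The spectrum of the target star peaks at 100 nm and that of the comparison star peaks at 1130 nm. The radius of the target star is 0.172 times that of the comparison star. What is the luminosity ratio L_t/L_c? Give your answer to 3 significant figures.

482

Wien's law gives T ∝ 1/λ_max, so T_t/T_c = λ_c/λ_t = 1130/100 = 11.30.
Then L ∝ R²T⁴ gives L_t/L_c = (0.172)² × (11.30)⁴ = 0.02958 × 1.630×10^4 = 482.4.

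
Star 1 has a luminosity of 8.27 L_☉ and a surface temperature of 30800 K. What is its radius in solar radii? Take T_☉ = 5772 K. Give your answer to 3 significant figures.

R/R_☉ = √(L/L_☉) / (T/T_☉)² = √(8.27) / (5.336)²
       = 2.876 / 28.47 = 0.1010.

0.101 solar radii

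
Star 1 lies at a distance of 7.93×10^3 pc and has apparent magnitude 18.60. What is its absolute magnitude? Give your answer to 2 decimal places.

4.10

M = m − 5 log₁₀(d/10 pc) = 18.60 − 5 log₁₀(7.93×10^3/10)
  = 18.60 − 5 × 2.899 = 18.60 − 14.50 = 4.10.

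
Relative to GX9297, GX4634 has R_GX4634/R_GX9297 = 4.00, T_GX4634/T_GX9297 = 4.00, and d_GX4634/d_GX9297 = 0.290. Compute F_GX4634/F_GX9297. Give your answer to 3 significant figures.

L_GX4634/L_GX9297 = (R_GX4634/R_GX9297)²(T_GX4634/T_GX9297)⁴ = (4.00)² × (4.00)⁴ = 4096.
F_GX4634/F_GX9297 = (L_GX4634/L_GX9297)/(d_GX4634/d_GX9297)² = 4096 / (0.290)² = 4.870×10^4.

4.87×10^4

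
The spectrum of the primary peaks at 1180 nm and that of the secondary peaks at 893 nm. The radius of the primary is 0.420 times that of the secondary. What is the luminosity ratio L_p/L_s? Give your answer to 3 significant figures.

0.0579

Wien's law gives T ∝ 1/λ_max, so T_p/T_s = λ_s/λ_p = 893/1180 = 0.7568.
Then L ∝ R²T⁴ gives L_p/L_s = (0.420)² × (0.7568)⁴ = 0.1764 × 0.3280 = 0.05786.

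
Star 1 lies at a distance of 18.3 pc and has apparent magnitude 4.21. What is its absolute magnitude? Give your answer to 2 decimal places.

2.90

M = m − 5 log₁₀(d/10 pc) = 4.21 − 5 log₁₀(18.3/10)
  = 4.21 − 5 × 0.262 = 4.21 − 1.31 = 2.90.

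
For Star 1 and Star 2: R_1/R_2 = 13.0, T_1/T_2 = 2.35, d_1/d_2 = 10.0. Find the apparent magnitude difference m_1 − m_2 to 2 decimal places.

-4.28

L_1/L_2 = (13.0)²(2.35)⁴ = 5154.
F_1/F_2 = (L_1/L_2)/(d_1/d_2)² = 5154/100.0 = 51.54.
m_1 − m_2 = −2.5 log₁₀(51.54) = -4.28.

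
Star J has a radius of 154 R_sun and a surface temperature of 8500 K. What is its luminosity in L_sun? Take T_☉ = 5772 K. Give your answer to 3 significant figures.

1.12×10^5 L_sun

L/L_☉ = (R/R_☉)² (T/T_☉)⁴ = (154)² × (8500/5772)⁴
       = 2.372×10^4 × (1.473)⁴ = 2.372×10^4 × 4.703 = 1.115×10^5.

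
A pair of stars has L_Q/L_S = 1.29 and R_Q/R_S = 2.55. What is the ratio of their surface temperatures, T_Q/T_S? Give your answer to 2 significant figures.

0.67

L ∝ R²T⁴ gives T ∝ (L/R²)^(1/4), so
T_Q/T_S = (1.29 / 2.55²)^(1/4) = (0.1984)^(1/4) = 0.6674.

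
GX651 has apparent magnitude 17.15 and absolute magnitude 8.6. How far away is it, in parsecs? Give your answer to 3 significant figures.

513 pc

m − M = 5 log₁₀(d/10 pc)
17.15 − (8.6) = 8.55 = 5 log₁₀(d/10)
d = 10 × 10^(8.55/5) = 10 × 10^1.710 = 512.9 pc.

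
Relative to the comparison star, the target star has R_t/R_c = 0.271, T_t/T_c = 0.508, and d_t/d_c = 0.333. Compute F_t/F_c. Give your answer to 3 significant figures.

L_t/L_c = (R_t/R_c)²(T_t/T_c)⁴ = (0.271)² × (0.508)⁴ = 0.004891.
F_t/F_c = (L_t/L_c)/(d_t/d_c)² = 0.004891 / (0.333)² = 0.04411.

0.0441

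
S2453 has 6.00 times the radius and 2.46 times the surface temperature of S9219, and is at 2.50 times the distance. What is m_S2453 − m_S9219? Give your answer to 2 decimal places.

-5.81

L_S2453/L_S9219 = (6.00)²(2.46)⁴ = 1318.
F_S2453/F_S9219 = (L_S2453/L_S9219)/(d_S2453/d_S9219)² = 1318/6.250 = 210.9.
m_S2453 − m_S9219 = −2.5 log₁₀(210.9) = -5.81.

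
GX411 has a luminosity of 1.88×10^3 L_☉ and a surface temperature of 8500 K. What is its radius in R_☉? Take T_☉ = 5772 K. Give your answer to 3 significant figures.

R/R_☉ = √(L/L_☉) / (T/T_☉)² = √(1.88×10^3) / (1.473)²
       = 43.36 / 2.169 = 19.99.

20.0 R_☉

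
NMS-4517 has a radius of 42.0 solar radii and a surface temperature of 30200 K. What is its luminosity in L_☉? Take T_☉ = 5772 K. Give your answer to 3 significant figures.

L/L_☉ = (R/R_☉)² (T/T_☉)⁴ = (42.0)² × (30200/5772)⁴
       = 1764 × (5.232)⁴ = 1764 × 749.4 = 1.322×10^6.

1.32×10^6 L_☉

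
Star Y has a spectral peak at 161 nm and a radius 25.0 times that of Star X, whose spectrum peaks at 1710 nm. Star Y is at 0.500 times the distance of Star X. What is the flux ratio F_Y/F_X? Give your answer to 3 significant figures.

3.18×10^7

Wien's law: T_Y/T_X = λ_X/λ_Y = 1710/161 = 10.62.
L_Y/L_X = (R_Y/R_X)²(T_Y/T_X)⁴ = (25.0)²(10.62)⁴ = 7.954×10^6.
F_Y/F_X = (L_Y/L_X)/(d_Y/d_X)² = 7.954×10^6/(0.500)² = 3.181×10^7.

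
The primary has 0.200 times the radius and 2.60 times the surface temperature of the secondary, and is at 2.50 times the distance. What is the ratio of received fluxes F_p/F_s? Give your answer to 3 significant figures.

0.292

L_p/L_s = (R_p/R_s)²(T_p/T_s)⁴ = (0.200)² × (2.60)⁴ = 1.828.
F_p/F_s = (L_p/L_s)/(d_p/d_s)² = 1.828 / (2.50)² = 0.2925.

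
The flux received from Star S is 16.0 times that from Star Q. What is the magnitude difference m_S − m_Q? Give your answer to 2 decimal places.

m_S − m_Q = −2.5 log₁₀(F_S/F_Q) = −2.5 log₁₀(16.0) = −2.5 × (1.204) = -3.010.

-3.01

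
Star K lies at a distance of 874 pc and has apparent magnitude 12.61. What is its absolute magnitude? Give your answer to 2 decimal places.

M = m − 5 log₁₀(d/10 pc) = 12.61 − 5 log₁₀(874/10)
  = 12.61 − 5 × 1.942 = 12.61 − 9.71 = 2.90.

2.90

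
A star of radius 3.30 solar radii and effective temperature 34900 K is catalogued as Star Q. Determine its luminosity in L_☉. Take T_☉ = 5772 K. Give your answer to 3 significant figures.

L/L_☉ = (R/R_☉)² (T/T_☉)⁴ = (3.30)² × (34900/5772)⁴
       = 10.89 × (6.046)⁴ = 10.89 × 1337 = 1.456×10^4.

1.46×10^4 L_☉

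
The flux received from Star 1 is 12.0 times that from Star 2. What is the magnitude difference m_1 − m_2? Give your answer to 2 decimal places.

-2.70

m_1 − m_2 = −2.5 log₁₀(F_1/F_2) = −2.5 log₁₀(12.0) = −2.5 × (1.079) = -2.698.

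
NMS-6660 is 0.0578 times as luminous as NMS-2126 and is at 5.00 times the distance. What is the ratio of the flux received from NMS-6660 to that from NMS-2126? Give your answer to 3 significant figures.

F = L/(4πd²), so F_NMS-6660/F_NMS-2126 = (L_NMS-6660/L_NMS-2126) / (d_NMS-6660/d_NMS-2126)²
= 0.0578 / (5.00)² = 0.0578 / 25.00 = 0.002312.

0.00231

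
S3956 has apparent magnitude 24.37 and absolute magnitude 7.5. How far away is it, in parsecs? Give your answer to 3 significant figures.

m − M = 5 log₁₀(d/10 pc)
24.37 − (7.5) = 16.87 = 5 log₁₀(d/10)
d = 10 × 10^(16.87/5) = 10 × 10^3.374 = 2.366×10^4 pc.

2.37×10^4 pc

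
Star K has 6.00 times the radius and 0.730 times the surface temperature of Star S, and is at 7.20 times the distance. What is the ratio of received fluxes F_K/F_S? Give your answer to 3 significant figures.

0.197

L_K/L_S = (R_K/R_S)²(T_K/T_S)⁴ = (6.00)² × (0.730)⁴ = 10.22.
F_K/F_S = (L_K/L_S)/(d_K/d_S)² = 10.22 / (7.20)² = 0.1972.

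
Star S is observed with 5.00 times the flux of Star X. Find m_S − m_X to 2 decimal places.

-1.75

m_S − m_X = −2.5 log₁₀(F_S/F_X) = −2.5 log₁₀(5.00) = −2.5 × (0.699) = -1.747.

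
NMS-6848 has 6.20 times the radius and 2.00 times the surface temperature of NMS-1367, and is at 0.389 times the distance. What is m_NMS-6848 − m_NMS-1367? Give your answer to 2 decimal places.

-9.02

L_NMS-6848/L_NMS-1367 = (6.20)²(2.00)⁴ = 615.0.
F_NMS-6848/F_NMS-1367 = (L_NMS-6848/L_NMS-1367)/(d_NMS-6848/d_NMS-1367)² = 615.0/0.1513 = 4064.
m_NMS-6848 − m_NMS-1367 = −2.5 log₁₀(4064) = -9.02.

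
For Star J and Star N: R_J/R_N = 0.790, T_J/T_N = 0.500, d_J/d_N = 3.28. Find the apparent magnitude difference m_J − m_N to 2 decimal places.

L_J/L_N = (0.790)²(0.500)⁴ = 0.03901.
F_J/F_N = (L_J/L_N)/(d_J/d_N)² = 0.03901/10.76 = 0.003626.
m_J − m_N = −2.5 log₁₀(0.003626) = 6.10.

6.10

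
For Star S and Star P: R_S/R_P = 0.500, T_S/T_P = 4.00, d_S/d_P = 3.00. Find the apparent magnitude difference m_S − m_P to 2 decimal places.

-2.13

L_S/L_P = (0.500)²(4.00)⁴ = 64.00.
F_S/F_P = (L_S/L_P)/(d_S/d_P)² = 64.00/9.000 = 7.111.
m_S − m_P = −2.5 log₁₀(7.111) = -2.13.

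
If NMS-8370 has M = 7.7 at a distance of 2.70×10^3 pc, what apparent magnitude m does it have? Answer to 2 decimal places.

19.86

m = M + 5 log₁₀(d/10 pc) = 7.7 + 5 log₁₀(2.70×10^3/10)
  = 7.7 + 5 × 2.431 = 7.7 + 12.16 = 19.86.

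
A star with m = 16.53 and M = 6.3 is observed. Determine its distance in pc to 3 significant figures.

1.11×10^3 pc

m − M = 5 log₁₀(d/10 pc)
16.53 − (6.3) = 10.23 = 5 log₁₀(d/10)
d = 10 × 10^(10.23/5) = 10 × 10^2.046 = 1112 pc.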